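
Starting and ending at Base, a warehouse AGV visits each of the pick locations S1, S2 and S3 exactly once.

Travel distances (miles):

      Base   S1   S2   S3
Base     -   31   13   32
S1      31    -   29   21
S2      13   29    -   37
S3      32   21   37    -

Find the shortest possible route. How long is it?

There are 3 distinct closed tours to check (reversals are equivalent).
Base → S1 → S2 → S3 → Base: 31+29+37+32 = 129
Base → S1 → S3 → S2 → Base: 31+21+37+13 = 102
Base → S2 → S1 → S3 → Base: 13+29+21+32 = 95
The minimum is 95.
One optimal route: Base → S2 → S1 → S3 → Base (or its reverse).

95 miles — the shortest possible round trip.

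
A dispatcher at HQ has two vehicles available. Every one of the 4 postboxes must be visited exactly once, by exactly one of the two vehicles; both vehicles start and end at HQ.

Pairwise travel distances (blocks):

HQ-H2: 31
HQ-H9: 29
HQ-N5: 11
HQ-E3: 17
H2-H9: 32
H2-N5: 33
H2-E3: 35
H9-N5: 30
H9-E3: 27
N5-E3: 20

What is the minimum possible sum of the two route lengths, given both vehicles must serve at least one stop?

Try each way of splitting the stops between the two vehicles (each non-empty) and, for each split, find the best tour for each vehicle:
  {H2} + {H9, N5, E3}: 62 + 85 = 147
  {H9} + {H2, N5, E3}: 58 + 96 = 154
  {H2, H9} + {N5, E3}: 92 + 48 = 140
  {N5} + {H2, H9, E3}: 22 + 107 = 129
  {H2, N5} + {H9, E3}: 75 + 73 = 148
  {H9, N5} + {H2, E3}: 70 + 83 = 153
  … (7 splits in total)
Best: vehicle 1 HQ → N5 → HQ = 22; vehicle 2 HQ → H2 → H9 → E3 → HQ = 107; combined 129.

129 blocks — the smallest possible combined total.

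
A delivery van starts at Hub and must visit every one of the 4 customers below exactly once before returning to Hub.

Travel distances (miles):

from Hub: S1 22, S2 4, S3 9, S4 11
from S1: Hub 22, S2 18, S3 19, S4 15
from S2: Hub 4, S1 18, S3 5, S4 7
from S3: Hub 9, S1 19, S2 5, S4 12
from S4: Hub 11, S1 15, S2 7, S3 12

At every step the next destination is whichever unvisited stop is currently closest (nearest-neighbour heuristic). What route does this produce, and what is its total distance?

From Hub: distances to unvisited — S2=4, S3=9, S4=11, S1=22. Nearest is S2 (4).
From S2: distances to unvisited — S3=5, S4=7, S1=18. Nearest is S3 (5).
From S3: distances to unvisited — S4=12, S1=19. Nearest is S4 (12).
From S4: distances to unvisited — S1=15. Nearest is S1 (15).
Return S1→Hub: 22.
Total = 4 + 5 + 12 + 15 + 22 = 58.

58 miles along Hub → S2 → S3 → S4 → S1 → Hub.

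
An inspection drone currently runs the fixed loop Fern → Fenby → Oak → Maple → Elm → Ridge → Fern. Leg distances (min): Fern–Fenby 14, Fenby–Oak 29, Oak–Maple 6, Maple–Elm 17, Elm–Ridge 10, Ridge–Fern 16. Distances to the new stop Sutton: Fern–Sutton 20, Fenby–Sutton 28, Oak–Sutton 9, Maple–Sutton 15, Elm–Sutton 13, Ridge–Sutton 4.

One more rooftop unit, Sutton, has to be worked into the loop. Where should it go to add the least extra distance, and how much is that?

Minimum extra distance: 7 min, inserting Sutton between Elm and Ridge.

Insertion cost between consecutive stops i–j is d(i,Sutton) + d(Sutton,j) − d(i,j):
  between Fern and Fenby: 20 + 28 − 14 = 34
  between Fenby and Oak: 28 + 9 − 29 = 8
  between Oak and Maple: 9 + 15 − 6 = 18
  between Maple and Elm: 15 + 13 − 17 = 11
  between Elm and Ridge: 13 + 4 − 10 = 7
  between Ridge and Fern: 4 + 20 − 16 = 8
Cheapest insertion is between Elm and Ridge, adding 7.
New total = 92 + 7 = 99.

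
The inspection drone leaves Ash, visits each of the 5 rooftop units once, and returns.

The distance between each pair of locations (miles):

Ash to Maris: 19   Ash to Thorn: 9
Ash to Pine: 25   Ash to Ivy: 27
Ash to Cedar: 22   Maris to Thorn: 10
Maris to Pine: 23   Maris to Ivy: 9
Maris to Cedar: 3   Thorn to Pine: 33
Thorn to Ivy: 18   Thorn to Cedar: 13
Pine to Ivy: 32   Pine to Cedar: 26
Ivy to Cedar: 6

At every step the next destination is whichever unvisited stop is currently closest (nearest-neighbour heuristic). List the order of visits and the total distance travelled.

Ash → [Thorn:9 / Maris:19 / Cedar:22 / Pine:25 / Ivy:27] → Thorn (9)
Thorn → [Maris:10 / Cedar:13 / Ivy:18 / Pine:33] → Maris (10)
Maris → [Cedar:3 / Ivy:9 / Pine:23] → Cedar (3)
Cedar → [Ivy:6 / Pine:26] → Ivy (6)
Ivy → [Pine:32] → Pine (32)
Return Pine→Ash: 25.
Total = 9 + 10 + 3 + 6 + 32 + 25 = 85.

85 miles along Ash → Thorn → Maris → Cedar → Ivy → Pine → Ash.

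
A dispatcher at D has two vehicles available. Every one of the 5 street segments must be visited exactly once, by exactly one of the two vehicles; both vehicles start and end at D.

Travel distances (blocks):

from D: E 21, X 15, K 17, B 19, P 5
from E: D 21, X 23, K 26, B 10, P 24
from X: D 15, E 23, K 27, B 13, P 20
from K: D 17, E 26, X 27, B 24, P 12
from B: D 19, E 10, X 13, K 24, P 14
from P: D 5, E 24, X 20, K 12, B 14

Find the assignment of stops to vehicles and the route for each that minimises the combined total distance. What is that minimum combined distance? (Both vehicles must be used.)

Check every non-empty split of the stops between the two vehicles; for each half take its own optimal tour:
  {E} + {X, K, B, P}: 42 + 69 = 111
  {X} + {E, K, B, P}: 30 + 72 = 102
  {E, X} + {K, B, P}: 59 + 60 = 119
  {K} + {E, X, B, P}: 34 + 67 = 101
  {E, K} + {X, B, P}: 64 + 47 = 111
  {X, K} + {E, B, P}: 59 + 50 = 109
  … (15 splits in total)
  {E, X, K, B} + {P}: 81 + 10 = 91  ← best
Best: vehicle 1 D → X → B → E → K → D = 81; vehicle 2 D → P → D = 10; combined 91.

Minimum combined distance: 91 blocks.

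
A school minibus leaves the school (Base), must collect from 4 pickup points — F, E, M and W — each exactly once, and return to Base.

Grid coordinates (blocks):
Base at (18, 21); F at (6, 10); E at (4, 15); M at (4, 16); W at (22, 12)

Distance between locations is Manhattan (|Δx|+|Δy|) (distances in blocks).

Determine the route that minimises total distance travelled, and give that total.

Shortest round trip = 58 blocks.

Base→F→E→M→W→Base: 23+7+1+22+13 = 66
Base→F→E→W→M→Base: 23+7+21+22+19 = 92
Base→F→M→E→W→Base: 23+8+1+21+13 = 66
Base→F→M→W→E→Base: 23+8+22+21+20 = 94
Base→F→W→E→M→Base: 23+18+21+1+19 = 82
Base→F→W→M→E→Base: 23+18+22+1+20 = 84
Base→E→F→M→W→Base: 20+7+8+22+13 = 70
Base→E→F→W→M→Base: 20+7+18+22+19 = 86
Base→E→M→F→W→Base: 20+1+8+18+13 = 60
Base→E→W→F→M→Base: 20+21+18+8+19 = 86
Base→M→F→E→W→Base: 19+8+7+21+13 = 68
Base→M→E→F→W→Base: 19+1+7+18+13 = 58
The minimum is 58.
One optimal route: Base → M → E → F → W → Base (or its reverse).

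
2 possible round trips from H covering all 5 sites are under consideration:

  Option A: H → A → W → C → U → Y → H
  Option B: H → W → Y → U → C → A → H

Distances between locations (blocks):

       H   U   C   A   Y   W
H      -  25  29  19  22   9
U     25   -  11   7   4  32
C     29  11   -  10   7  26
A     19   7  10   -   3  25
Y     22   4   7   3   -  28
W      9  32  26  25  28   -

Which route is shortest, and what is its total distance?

Option A: 19 + 25 + 26 + 11 + 4 + 22 = 107
Option B: 9 + 28 + 4 + 11 + 10 + 19 = 81

Shortest is Option B, total 81 blocks.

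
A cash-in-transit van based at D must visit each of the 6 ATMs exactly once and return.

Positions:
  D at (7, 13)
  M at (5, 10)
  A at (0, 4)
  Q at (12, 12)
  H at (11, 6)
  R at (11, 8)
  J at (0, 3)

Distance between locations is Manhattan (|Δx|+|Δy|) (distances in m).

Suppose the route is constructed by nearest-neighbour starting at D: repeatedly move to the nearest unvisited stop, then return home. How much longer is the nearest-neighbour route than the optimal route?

Excess over optimum: 16 m.

From D: M=5, Q=6, R=9, H=11, A=16, J=17 → choose M (5).
From M: R=8, Q=9, H=10, A=11, J=12 → choose R (8).
From R: H=2, Q=5, A=15, J=16 → choose H (2).
From H: Q=7, A=13, J=14 → choose Q (7).
From Q: A=20, J=21 → choose A (20).
From A: J=1 → choose J (1).
NN route D → M → R → H → Q → A → J → D costs 60.
Optimal: D → M → A → J → H → R → Q → D costs 44 (by enumerating all 360 distinct tours).
Excess = 60 − 44 = 16.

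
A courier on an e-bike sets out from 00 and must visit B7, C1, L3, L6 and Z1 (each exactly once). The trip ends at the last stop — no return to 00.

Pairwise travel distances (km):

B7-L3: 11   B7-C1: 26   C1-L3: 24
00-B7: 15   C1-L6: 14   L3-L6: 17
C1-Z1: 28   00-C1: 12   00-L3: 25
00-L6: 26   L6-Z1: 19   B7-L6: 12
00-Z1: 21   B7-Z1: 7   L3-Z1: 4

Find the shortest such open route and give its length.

There are 5! = 120 possible orderings.
00 → B7 → C1 → L3 → L6 → Z1: 15+26+24+17+19 = 101
00 → B7 → C1 → L3 → Z1 → L6: 15+26+24+4+19 = 88
00 → B7 → C1 → L6 → L3 → Z1: 15+26+14+17+4 = 76
00 → B7 → C1 → L6 → Z1 → L3: 15+26+14+19+4 = 78
00 → B7 → C1 → Z1 → L3 → L6: 15+26+28+4+17 = 90
00 → B7 → C1 → Z1 → L6 → L3: 15+26+28+19+17 = 105
00 → B7 → L3 → C1 → L6 → Z1: 15+11+24+14+19 = 83
00 → B7 → L3 → C1 → Z1 → L6: 15+11+24+28+19 = 97
00 → B7 → L3 → L6 → C1 → Z1: 15+11+17+14+28 = 85
00 → B7 → L3 → L6 → Z1 → C1: 15+11+17+19+28 = 90
00 → B7 → L3 → Z1 → C1 → L6: 15+11+4+28+14 = 72
00 → B7 → L3 → Z1 → L6 → C1: 15+11+4+19+14 = 63
00 → B7 → L6 → C1 → L3 → Z1: 15+12+14+24+4 = 69
00 → B7 → L6 → C1 → Z1 → L3: 15+12+14+28+4 = 73
… (106 more)
00 → C1 → L6 → B7 → Z1 → L3: 12+14+12+7+4 = 49  ← best
The minimum is 49.
One shortest path: 00 → C1 → L6 → B7 → Z1 → L3.

Shortest open route: 49 km.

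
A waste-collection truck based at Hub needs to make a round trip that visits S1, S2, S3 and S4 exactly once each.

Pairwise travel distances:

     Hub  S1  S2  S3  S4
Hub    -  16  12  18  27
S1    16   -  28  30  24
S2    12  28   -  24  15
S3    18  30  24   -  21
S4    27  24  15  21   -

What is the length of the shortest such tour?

Minimum total distance: 94.

Hub→S1→S2→S3→S4→Hub: 16+28+24+21+27 = 116
Hub→S1→S2→S4→S3→Hub: 16+28+15+21+18 = 98
Hub→S1→S3→S2→S4→Hub: 16+30+24+15+27 = 112
Hub→S1→S3→S4→S2→Hub: 16+30+21+15+12 = 94
Hub→S1→S4→S2→S3→Hub: 16+24+15+24+18 = 97
Hub→S1→S4→S3→S2→Hub: 16+24+21+24+12 = 97
Hub→S2→S1→S3→S4→Hub: 12+28+30+21+27 = 118
Hub→S2→S1→S4→S3→Hub: 12+28+24+21+18 = 103
Hub→S2→S3→S1→S4→Hub: 12+24+30+24+27 = 117
Hub→S2→S4→S1→S3→Hub: 12+15+24+30+18 = 99
Hub→S3→S1→S2→S4→Hub: 18+30+28+15+27 = 118
Hub→S3→S2→S1→S4→Hub: 18+24+28+24+27 = 121
The minimum is 94.
One optimal route: Hub → S1 → S3 → S4 → S2 → Hub (or its reverse).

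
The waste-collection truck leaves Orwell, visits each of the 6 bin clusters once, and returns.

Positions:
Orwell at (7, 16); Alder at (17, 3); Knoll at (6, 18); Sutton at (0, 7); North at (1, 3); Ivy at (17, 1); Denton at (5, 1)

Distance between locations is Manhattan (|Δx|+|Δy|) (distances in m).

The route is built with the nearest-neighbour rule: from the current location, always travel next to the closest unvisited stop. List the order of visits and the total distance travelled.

Orwell → [Knoll:3 / Sutton:16 / Denton:17 / North:19 / Alder:23 / Ivy:25] → Knoll (3)
Knoll → [Sutton:17 / Denton:18 / North:20 / Alder:26 / Ivy:28] → Sutton (17)
Sutton → [North:5 / Denton:11 / Alder:21 / Ivy:23] → North (5)
North → [Denton:6 / Alder:16 / Ivy:18] → Denton (6)
Denton → [Ivy:12 / Alder:14] → Ivy (12)
Ivy → [Alder:2] → Alder (2)
Return Alder→Orwell: 23.
Total = 3 + 17 + 5 + 6 + 12 + 2 + 23 = 68.

Total distance 68 m via the nearest-neighbour route Orwell → Knoll → Sutton → North → Denton → Ivy → Alder → Orwell.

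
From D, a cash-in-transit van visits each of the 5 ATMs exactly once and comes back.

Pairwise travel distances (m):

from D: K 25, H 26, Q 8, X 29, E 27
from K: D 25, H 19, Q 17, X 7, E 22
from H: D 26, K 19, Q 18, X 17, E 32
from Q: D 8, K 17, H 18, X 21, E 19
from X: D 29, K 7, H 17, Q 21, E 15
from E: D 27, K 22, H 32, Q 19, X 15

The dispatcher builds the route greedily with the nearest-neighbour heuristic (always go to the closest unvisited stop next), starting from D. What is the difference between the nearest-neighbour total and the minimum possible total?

11 m longer than the optimal tour.

From D: Q=8, K=25, H=26, E=27, X=29 → choose Q (8).
From Q: K=17, H=18, E=19, X=21 → choose K (17).
From K: X=7, H=19, E=22 → choose X (7).
From X: E=15, H=17 → choose E (15).
From E: H=32 → choose H (32).
NN route D → Q → K → X → E → H → D costs 105.
Optimal: D → H → K → X → E → Q → D costs 94 (by enumerating all 60 distinct tours).
Excess = 105 − 94 = 11.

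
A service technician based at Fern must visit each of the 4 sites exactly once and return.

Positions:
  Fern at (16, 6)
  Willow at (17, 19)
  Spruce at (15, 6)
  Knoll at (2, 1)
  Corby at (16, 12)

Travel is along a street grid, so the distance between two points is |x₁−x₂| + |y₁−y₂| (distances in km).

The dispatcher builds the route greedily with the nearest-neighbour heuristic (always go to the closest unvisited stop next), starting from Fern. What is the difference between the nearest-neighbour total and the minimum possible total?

Fern: Spruce=1, Corby=6, Willow=14, Knoll=19 ⇒ Spruce
Spruce: Corby=7, Willow=15, Knoll=18 ⇒ Corby
Corby: Willow=8, Knoll=25 ⇒ Willow
Willow: Knoll=33 ⇒ Knoll
NN route Fern → Spruce → Corby → Willow → Knoll → Fern costs 68.
Optimal: Fern → Willow → Corby → Spruce → Knoll → Fern costs 66 (by enumerating all 12 distinct tours).
Excess = 68 − 66 = 2.

Excess over optimum: 2 km.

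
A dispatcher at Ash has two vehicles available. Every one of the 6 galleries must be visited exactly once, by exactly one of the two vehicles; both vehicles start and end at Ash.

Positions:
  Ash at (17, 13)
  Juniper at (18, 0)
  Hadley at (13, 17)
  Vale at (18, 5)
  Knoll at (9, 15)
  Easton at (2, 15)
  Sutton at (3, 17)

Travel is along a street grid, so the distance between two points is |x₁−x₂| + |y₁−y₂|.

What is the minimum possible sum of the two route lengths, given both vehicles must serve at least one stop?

Check every non-empty split of the stops between the two vehicles; for each half take its own optimal tour:
  {Juniper} + {Hadley, Vale, Knoll, Easton, Sutton}: 28 + 56 = 84
  {Hadley} + {Juniper, Vale, Knoll, Easton, Sutton}: 16 + 66 = 82
  {Juniper, Hadley} + {Vale, Knoll, Easton, Sutton}: 44 + 56 = 100
  {Vale} + {Juniper, Hadley, Knoll, Easton, Sutton}: 18 + 66 = 84
  {Juniper, Vale} + {Hadley, Knoll, Easton, Sutton}: 28 + 38 = 66
  {Hadley, Vale} + {Juniper, Knoll, Easton, Sutton}: 34 + 66 = 100
  … (31 splits in total)
Best: vehicle 1 Ash → Juniper → Vale → Ash = 28; vehicle 2 Ash → Hadley → Sutton → Easton → Knoll → Ash = 38; combined 66.

66 — the smallest possible combined total.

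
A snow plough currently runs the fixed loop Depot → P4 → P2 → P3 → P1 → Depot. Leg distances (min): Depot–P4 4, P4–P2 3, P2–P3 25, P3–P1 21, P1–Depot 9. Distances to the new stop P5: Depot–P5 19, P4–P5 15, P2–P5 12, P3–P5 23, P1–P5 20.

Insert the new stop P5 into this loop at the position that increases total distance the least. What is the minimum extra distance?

Insertion cost between consecutive stops i–j is d(i,P5) + d(P5,j) − d(i,j):
  between Depot and P4: 19 + 15 − 4 = 30
  between P4 and P2: 15 + 12 − 3 = 24
  between P2 and P3: 12 + 23 − 25 = 10
  between P3 and P1: 23 + 20 − 21 = 22
  between P1 and Depot: 20 + 19 − 9 = 30
Cheapest insertion is between P2 and P3, adding 10.
New total = 62 + 10 = 72.

Adding 10 min by placing P5 on the P2–P3 leg.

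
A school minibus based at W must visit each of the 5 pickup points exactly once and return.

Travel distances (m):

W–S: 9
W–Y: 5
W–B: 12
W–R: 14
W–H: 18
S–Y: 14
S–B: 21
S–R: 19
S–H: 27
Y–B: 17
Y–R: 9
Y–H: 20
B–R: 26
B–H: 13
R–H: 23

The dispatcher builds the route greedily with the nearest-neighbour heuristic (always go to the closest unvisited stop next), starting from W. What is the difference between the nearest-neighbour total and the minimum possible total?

The nearest-neighbour route is 5 m longer than optimal.

W: Y=5, S=9, B=12, R=14, H=18 ⇒ Y
Y: R=9, S=14, B=17, H=20 ⇒ R
R: S=19, H=23, B=26 ⇒ S
S: B=21, H=27 ⇒ B
B: H=13 ⇒ H
NN route W → Y → R → S → B → H → W costs 85.
Optimal: W → S → Y → R → H → B → W costs 80 (by enumerating all 60 distinct tours).
Excess = 85 − 80 = 5.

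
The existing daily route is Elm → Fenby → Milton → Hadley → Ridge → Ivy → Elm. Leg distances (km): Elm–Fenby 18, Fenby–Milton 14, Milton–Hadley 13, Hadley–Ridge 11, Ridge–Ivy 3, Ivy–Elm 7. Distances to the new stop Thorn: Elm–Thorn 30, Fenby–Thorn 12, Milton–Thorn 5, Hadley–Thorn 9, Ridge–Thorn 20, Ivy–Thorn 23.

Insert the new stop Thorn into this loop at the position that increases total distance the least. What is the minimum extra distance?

+1 km — insert Thorn between Milton and Hadley.

Insertion cost between consecutive stops i–j is d(i,Thorn) + d(Thorn,j) − d(i,j):
  between Elm and Fenby: 30 + 12 − 18 = 24
  between Fenby and Milton: 12 + 5 − 14 = 3
  between Milton and Hadley: 5 + 9 − 13 = 1
  between Hadley and Ridge: 9 + 20 − 11 = 18
  between Ridge and Ivy: 20 + 23 − 3 = 40
  between Ivy and Elm: 23 + 30 − 7 = 46
Cheapest insertion is between Milton and Hadley, adding 1.
New total = 66 + 1 = 67.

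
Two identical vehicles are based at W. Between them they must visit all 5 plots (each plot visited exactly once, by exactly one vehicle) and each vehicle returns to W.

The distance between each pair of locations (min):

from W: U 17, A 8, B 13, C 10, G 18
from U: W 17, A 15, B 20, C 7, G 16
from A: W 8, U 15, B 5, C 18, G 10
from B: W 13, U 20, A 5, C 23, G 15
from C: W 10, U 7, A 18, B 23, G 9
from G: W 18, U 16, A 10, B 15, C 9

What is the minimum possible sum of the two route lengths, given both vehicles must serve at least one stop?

77 min — the smallest possible combined total.

There are 2^4 − 1 = 15 ways to divide the 5 stops into two non-empty groups. For each, the best each vehicle can do is its own shortest tour through its group:
  {U} + {A, B, C, G}: 34 + 47 = 81
  {A} + {U, B, C, G}: 16 + 61 = 77
  {U, A} + {B, C, G}: 40 + 47 = 87
  {B} + {U, A, C, G}: 26 + 51 = 77
  {U, B} + {A, C, G}: 50 + 37 = 87
  {A, B} + {U, C, G}: 26 + 51 = 77
  … (15 splits in total)
Best: vehicle 1 W → A → W = 16; vehicle 2 W → U → C → G → B → W = 61; combined 77.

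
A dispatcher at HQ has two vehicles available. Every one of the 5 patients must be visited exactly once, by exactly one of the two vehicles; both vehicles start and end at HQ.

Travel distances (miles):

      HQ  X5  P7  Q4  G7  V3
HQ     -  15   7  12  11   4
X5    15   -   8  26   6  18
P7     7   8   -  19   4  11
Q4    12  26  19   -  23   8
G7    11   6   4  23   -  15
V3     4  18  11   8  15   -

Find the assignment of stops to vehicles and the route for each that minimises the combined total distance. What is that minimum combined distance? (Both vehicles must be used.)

Minimum combined distance: 56 miles.

Check every non-empty split of the stops between the two vehicles; for each half take its own optimal tour:
  {X5} + {P7, Q4, G7, V3}: 30 + 46 = 76
  {P7} + {X5, Q4, G7, V3}: 14 + 55 = 69
  {X5, P7} + {Q4, G7, V3}: 30 + 46 = 76
  {Q4} + {X5, P7, G7, V3}: 24 + 39 = 63
  {X5, Q4} + {P7, G7, V3}: 53 + 30 = 83
  {P7, Q4} + {X5, G7, V3}: 38 + 39 = 77
  … (15 splits in total)
  {X5, P7, G7} + {Q4, V3}: 32 + 24 = 56  ← best
Best: vehicle 1 HQ → X5 → G7 → P7 → HQ = 32; vehicle 2 HQ → Q4 → V3 → HQ = 24; combined 56.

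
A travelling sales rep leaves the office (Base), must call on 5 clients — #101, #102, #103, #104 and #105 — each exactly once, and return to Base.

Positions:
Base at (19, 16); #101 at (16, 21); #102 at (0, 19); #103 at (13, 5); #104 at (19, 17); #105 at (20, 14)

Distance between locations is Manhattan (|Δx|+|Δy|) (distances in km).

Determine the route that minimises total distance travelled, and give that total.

Minimum total distance: 72 km.

There are 60 distinct closed tours to check (reversals are equivalent).
Base→#101→#102→#103→#104→#105→Base: 8+18+27+18+4+3 = 78
Base→#101→#102→#103→#105→#104→Base: 8+18+27+16+4+1 = 74
Base→#101→#102→#104→#103→#105→Base: 8+18+21+18+16+3 = 84
Base→#101→#102→#104→#105→#103→Base: 8+18+21+4+16+17 = 84
Base→#101→#102→#105→#103→#104→Base: 8+18+25+16+18+1 = 86
Base→#101→#102→#105→#104→#103→Base: 8+18+25+4+18+17 = 90
Base→#101→#103→#102→#104→#105→Base: 8+19+27+21+4+3 = 82
Base→#101→#103→#102→#105→#104→Base: 8+19+27+25+4+1 = 84
Base→#101→#103→#104→#102→#105→Base: 8+19+18+21+25+3 = 94
Base→#101→#103→#104→#105→#102→Base: 8+19+18+4+25+22 = 96
Base→#101→#103→#105→#102→#104→Base: 8+19+16+25+21+1 = 90
Base→#101→#103→#105→#104→#102→Base: 8+19+16+4+21+22 = 90
Base→#101→#104→#102→#103→#105→Base: 8+7+21+27+16+3 = 82
Base→#101→#104→#102→#105→#103→Base: 8+7+21+25+16+17 = 94
… (46 more)
Base→#104→#101→#102→#103→#105→Base: 1+7+18+27+16+3 = 72  ← best
The minimum is 72.
One optimal route: Base → #104 → #101 → #102 → #103 → #105 → Base (or its reverse).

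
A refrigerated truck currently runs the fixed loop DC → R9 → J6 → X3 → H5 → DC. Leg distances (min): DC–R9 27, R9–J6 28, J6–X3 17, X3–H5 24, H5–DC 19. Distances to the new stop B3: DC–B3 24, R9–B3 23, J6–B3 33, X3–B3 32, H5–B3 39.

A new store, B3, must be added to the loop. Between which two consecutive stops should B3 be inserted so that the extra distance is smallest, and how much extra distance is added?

Adding 20 min by placing B3 on the DC–R9 leg.

Insertion cost between consecutive stops i–j is d(i,B3) + d(B3,j) − d(i,j):
  between DC and R9: 24 + 23 − 27 = 20
  between R9 and J6: 23 + 33 − 28 = 28
  between J6 and X3: 33 + 32 − 17 = 48
  between X3 and H5: 32 + 39 − 24 = 47
  between H5 and DC: 39 + 24 − 19 = 44
Cheapest insertion is between DC and R9, adding 20.
New total = 115 + 20 = 135.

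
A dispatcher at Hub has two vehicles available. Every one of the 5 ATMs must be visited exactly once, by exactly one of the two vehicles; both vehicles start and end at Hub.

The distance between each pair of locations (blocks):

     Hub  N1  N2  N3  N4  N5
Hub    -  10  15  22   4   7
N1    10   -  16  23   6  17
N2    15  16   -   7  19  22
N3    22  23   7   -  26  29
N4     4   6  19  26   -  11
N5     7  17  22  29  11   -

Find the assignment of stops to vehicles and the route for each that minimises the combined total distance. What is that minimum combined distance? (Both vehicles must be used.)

69 blocks — the smallest possible combined total.

Try each way of splitting the stops between the two vehicles (each non-empty) and, for each split, find the best tour for each vehicle:
  {N1} + {N2, N3, N4, N5}: 20 + 66 = 86
  {N2} + {N1, N3, N4, N5}: 30 + 69 = 99
  {N1, N2} + {N3, N4, N5}: 41 + 66 = 107
  {N3} + {N1, N2, N4, N5}: 44 + 55 = 99
  {N1, N3} + {N2, N4, N5}: 55 + 52 = 107
  {N2, N3} + {N1, N4, N5}: 44 + 34 = 78
  … (15 splits in total)
  {N1, N2, N3, N4} + {N5}: 55 + 14 = 69  ← best
Best: vehicle 1 Hub → N2 → N3 → N1 → N4 → Hub = 55; vehicle 2 Hub → N5 → Hub = 14; combined 69.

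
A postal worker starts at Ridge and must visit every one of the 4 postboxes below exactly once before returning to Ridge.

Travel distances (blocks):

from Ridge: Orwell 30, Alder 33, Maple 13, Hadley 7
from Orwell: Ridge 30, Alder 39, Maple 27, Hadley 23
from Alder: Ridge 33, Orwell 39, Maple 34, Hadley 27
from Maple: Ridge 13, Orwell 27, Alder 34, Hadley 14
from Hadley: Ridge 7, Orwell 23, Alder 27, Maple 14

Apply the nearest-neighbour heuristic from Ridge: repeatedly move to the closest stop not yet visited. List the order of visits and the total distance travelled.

Ridge → [Hadley:7 / Maple:13 / Orwell:30 / Alder:33] → Hadley (7)
Hadley → [Maple:14 / Orwell:23 / Alder:27] → Maple (14)
Maple → [Orwell:27 / Alder:34] → Orwell (27)
Orwell → [Alder:39] → Alder (39)
Return Alder→Ridge: 33.
Total = 7 + 14 + 27 + 39 + 33 = 120.

Total distance 120 blocks via the nearest-neighbour route Ridge → Hadley → Maple → Orwell → Alder → Ridge.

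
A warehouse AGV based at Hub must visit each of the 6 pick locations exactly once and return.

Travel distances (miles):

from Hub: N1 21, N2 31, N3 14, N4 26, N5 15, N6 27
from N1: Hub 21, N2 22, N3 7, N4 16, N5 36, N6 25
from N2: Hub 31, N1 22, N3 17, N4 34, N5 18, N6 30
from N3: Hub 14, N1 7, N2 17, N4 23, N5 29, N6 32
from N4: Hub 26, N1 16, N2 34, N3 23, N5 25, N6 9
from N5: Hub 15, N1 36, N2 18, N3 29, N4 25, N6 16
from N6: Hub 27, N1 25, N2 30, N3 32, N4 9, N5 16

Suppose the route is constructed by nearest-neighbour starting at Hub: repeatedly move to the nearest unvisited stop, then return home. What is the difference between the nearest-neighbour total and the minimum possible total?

The nearest-neighbour route is 2 miles longer than optimal.

Hub: N3=14, N5=15, N1=21, N4=26, N6=27, N2=31 ⇒ N3
N3: N1=7, N2=17, N4=23, N5=29, N6=32 ⇒ N1
N1: N4=16, N2=22, N6=25, N5=36 ⇒ N4
N4: N6=9, N5=25, N2=34 ⇒ N6
N6: N5=16, N2=30 ⇒ N5
N5: N2=18 ⇒ N2
NN route Hub → N3 → N1 → N4 → N6 → N5 → N2 → Hub costs 111.
Optimal: Hub → N3 → N1 → N4 → N6 → N2 → N5 → Hub costs 109 (by enumerating all 360 distinct tours).
Excess = 111 − 109 = 2.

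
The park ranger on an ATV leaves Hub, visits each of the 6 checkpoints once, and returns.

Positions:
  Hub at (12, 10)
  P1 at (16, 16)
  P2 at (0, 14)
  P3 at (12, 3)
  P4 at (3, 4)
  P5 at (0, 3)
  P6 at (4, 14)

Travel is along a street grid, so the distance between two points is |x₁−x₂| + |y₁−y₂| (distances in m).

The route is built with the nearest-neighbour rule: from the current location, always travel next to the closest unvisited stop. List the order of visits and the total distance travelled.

Total distance 60 m via the nearest-neighbour route Hub → P3 → P4 → P5 → P2 → P6 → P1 → Hub.

Hub → [P3:7 / P1:10 / P6:12 / P4:15 / P2:16 / P5:19] → P3 (7)
P3 → [P4:10 / P5:12 / P1:17 / P6:19 / P2:23] → P4 (10)
P4 → [P5:4 / P6:11 / P2:13 / P1:25] → P5 (4)
P5 → [P2:11 / P6:15 / P1:29] → P2 (11)
P2 → [P6:4 / P1:18] → P6 (4)
P6 → [P1:14] → P1 (14)
Return P1→Hub: 10.
Total = 7 + 10 + 4 + 11 + 4 + 14 + 10 = 60.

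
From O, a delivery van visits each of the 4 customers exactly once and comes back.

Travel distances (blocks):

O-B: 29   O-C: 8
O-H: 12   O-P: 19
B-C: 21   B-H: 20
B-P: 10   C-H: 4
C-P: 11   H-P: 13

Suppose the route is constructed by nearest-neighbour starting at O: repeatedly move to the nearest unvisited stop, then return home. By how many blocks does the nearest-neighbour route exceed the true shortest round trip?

From O: C=8, H=12, P=19, B=29 → choose C (8).
From C: H=4, P=11, B=21 → choose H (4).
From H: P=13, B=20 → choose P (13).
From P: B=10 → choose B (10).
NN route O → C → H → P → B → O costs 64.
Optimal: O → C → H → B → P → O costs 61 (by enumerating all 12 distinct tours).
Excess = 64 − 61 = 3.

3 blocks longer than the optimal tour.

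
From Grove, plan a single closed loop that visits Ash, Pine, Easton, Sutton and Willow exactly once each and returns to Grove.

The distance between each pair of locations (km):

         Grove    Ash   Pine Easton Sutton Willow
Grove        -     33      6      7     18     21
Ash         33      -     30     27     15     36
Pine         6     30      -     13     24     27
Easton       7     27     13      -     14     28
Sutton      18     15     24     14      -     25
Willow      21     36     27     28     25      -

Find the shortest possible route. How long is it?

With 5 stops there are 5!/2 = 60 distinct round trips (a route and its reverse cost the same).
Grove-Ash-Pine-Easton-Sutton-Willow-Grove: 33+30+13+14+25+21 = 136
Grove-Ash-Pine-Easton-Willow-Sutton-Grove: 33+30+13+28+25+18 = 147
Grove-Ash-Pine-Sutton-Easton-Willow-Grove: 33+30+24+14+28+21 = 150
Grove-Ash-Pine-Sutton-Willow-Easton-Grove: 33+30+24+25+28+7 = 147
Grove-Ash-Pine-Willow-Easton-Sutton-Grove: 33+30+27+28+14+18 = 150
Grove-Ash-Pine-Willow-Sutton-Easton-Grove: 33+30+27+25+14+7 = 136
Grove-Ash-Easton-Pine-Sutton-Willow-Grove: 33+27+13+24+25+21 = 143
Grove-Ash-Easton-Pine-Willow-Sutton-Grove: 33+27+13+27+25+18 = 143
Grove-Ash-Easton-Sutton-Pine-Willow-Grove: 33+27+14+24+27+21 = 146
Grove-Ash-Easton-Sutton-Willow-Pine-Grove: 33+27+14+25+27+6 = 132
Grove-Ash-Easton-Willow-Pine-Sutton-Grove: 33+27+28+27+24+18 = 157
Grove-Ash-Easton-Willow-Sutton-Pine-Grove: 33+27+28+25+24+6 = 143
Grove-Ash-Sutton-Pine-Easton-Willow-Grove: 33+15+24+13+28+21 = 134
Grove-Ash-Sutton-Pine-Willow-Easton-Grove: 33+15+24+27+28+7 = 134
… (46 more)
Grove-Pine-Easton-Sutton-Ash-Willow-Grove: 6+13+14+15+36+21 = 105  ← best
The minimum is 105.
One optimal route: Grove → Pine → Easton → Sutton → Ash → Willow → Grove (or its reverse).

Shortest round trip = 105 km.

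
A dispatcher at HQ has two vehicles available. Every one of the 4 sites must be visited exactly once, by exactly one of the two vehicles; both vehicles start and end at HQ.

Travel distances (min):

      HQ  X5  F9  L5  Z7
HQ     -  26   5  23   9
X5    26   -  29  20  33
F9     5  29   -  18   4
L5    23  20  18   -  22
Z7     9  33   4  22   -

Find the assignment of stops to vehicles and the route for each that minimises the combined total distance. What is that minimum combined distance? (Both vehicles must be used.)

87 min — the smallest possible combined total.

Try each way of splitting the stops between the two vehicles (each non-empty) and, for each split, find the best tour for each vehicle:
  {X5} + {F9, L5, Z7}: 52 + 54 = 106
  {F9} + {X5, L5, Z7}: 10 + 77 = 87
  {X5, F9} + {L5, Z7}: 60 + 54 = 114
  {L5} + {X5, F9, Z7}: 46 + 68 = 114
  {X5, L5} + {F9, Z7}: 69 + 18 = 87
  {F9, L5} + {X5, Z7}: 46 + 68 = 114
  … (7 splits in total)
Best: vehicle 1 HQ → F9 → HQ = 10; vehicle 2 HQ → X5 → L5 → Z7 → HQ = 77; combined 87.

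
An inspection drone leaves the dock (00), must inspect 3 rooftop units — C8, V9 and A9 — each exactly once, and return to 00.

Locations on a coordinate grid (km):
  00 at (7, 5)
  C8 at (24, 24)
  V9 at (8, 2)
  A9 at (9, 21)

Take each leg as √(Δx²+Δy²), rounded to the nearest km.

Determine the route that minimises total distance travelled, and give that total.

Minimum total distance: 61 km.

00 - C8 - V9 - A9 - 00: 25+27+19+16 = 87
00 - C8 - A9 - V9 - 00: 25+15+19+3 = 62
00 - V9 - C8 - A9 - 00: 3+27+15+16 = 61
The minimum is 61.
One optimal route: 00 → V9 → C8 → A9 → 00 (or its reverse).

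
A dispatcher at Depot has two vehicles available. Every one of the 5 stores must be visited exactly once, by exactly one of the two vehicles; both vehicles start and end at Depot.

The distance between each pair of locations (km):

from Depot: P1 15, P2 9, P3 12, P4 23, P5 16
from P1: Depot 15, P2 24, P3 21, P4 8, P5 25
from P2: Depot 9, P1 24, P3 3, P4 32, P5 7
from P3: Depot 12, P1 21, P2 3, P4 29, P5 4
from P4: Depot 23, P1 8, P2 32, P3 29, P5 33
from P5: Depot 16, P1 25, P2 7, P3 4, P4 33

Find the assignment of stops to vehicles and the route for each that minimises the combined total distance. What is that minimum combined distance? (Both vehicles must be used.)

Check every non-empty split of the stops between the two vehicles; for each half take its own optimal tour:
  {P1} + {P2, P3, P4, P5}: 30 + 72 = 102
  {P2} + {P1, P3, P4, P5}: 18 + 72 = 90
  {P1, P2} + {P3, P4, P5}: 48 + 72 = 120
  {P3} + {P1, P2, P4, P5}: 24 + 72 = 96
  {P1, P3} + {P2, P4, P5}: 48 + 72 = 120
  {P2, P3} + {P1, P4, P5}: 24 + 72 = 96
  … (15 splits in total)
  {P1, P4} + {P2, P3, P5}: 46 + 32 = 78  ← best
Best: vehicle 1 Depot → P1 → P4 → Depot = 46; vehicle 2 Depot → P2 → P3 → P5 → Depot = 32; combined 78.

Minimum combined distance: 78 km.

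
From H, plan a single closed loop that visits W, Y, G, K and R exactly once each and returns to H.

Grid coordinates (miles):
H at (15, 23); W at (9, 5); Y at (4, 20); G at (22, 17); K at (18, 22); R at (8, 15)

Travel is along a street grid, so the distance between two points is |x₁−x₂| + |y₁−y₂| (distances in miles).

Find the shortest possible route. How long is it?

There are 60 distinct closed tours to check (reversals are equivalent).
H → W → Y → G → K → R → H: 24+20+21+9+17+15 = 106
H → W → Y → G → R → K → H: 24+20+21+16+17+4 = 102
H → W → Y → K → G → R → H: 24+20+16+9+16+15 = 100
H → W → Y → K → R → G → H: 24+20+16+17+16+13 = 106
H → W → Y → R → G → K → H: 24+20+9+16+9+4 = 82
H → W → Y → R → K → G → H: 24+20+9+17+9+13 = 92
H → W → G → Y → K → R → H: 24+25+21+16+17+15 = 118
H → W → G → Y → R → K → H: 24+25+21+9+17+4 = 100
H → W → G → K → Y → R → H: 24+25+9+16+9+15 = 98
H → W → G → K → R → Y → H: 24+25+9+17+9+14 = 98
H → W → G → R → Y → K → H: 24+25+16+9+16+4 = 94
H → W → G → R → K → Y → H: 24+25+16+17+16+14 = 112
H → W → K → Y → G → R → H: 24+26+16+21+16+15 = 118
H → W → K → Y → R → G → H: 24+26+16+9+16+13 = 104
… (46 more)
H → Y → R → W → G → K → H: 14+9+11+25+9+4 = 72  ← best
The minimum is 72.
One optimal route: H → Y → R → W → G → K → H (or its reverse).

Shortest round trip = 72 miles.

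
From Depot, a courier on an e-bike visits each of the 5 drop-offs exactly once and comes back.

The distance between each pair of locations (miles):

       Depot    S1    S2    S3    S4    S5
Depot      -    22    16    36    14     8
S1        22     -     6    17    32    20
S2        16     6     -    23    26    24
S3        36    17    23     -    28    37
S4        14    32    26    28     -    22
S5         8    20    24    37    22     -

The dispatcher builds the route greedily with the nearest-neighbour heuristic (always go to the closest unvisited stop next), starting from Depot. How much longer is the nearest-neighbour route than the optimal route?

Depot: S5=8, S4=14, S2=16, S1=22, S3=36 ⇒ S5
S5: S1=20, S4=22, S2=24, S3=37 ⇒ S1
S1: S2=6, S3=17, S4=32 ⇒ S2
S2: S3=23, S4=26 ⇒ S3
S3: S4=28 ⇒ S4
NN route Depot → S5 → S1 → S2 → S3 → S4 → Depot costs 99.
Optimal: Depot → S2 → S1 → S3 → S4 → S5 → Depot costs 97 (by enumerating all 60 distinct tours).
Excess = 99 − 97 = 2.

Excess over optimum: 2 miles.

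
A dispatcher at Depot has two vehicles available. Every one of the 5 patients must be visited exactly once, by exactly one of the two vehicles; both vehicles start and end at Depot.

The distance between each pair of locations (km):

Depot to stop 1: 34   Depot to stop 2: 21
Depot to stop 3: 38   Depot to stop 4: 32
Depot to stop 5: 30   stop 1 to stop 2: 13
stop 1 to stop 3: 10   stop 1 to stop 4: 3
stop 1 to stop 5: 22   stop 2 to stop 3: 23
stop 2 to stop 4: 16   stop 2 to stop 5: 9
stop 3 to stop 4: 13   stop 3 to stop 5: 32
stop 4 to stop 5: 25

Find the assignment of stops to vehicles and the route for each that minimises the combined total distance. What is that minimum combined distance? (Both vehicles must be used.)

Minimum combined distance: 143 km.

There are 2^4 − 1 = 15 ways to divide the 5 stops into two non-empty groups. For each, the best each vehicle can do is its own shortest tour through its group:
  {stop 1} + {stop 2, stop 3, stop 4, stop 5}: 68 + 106 = 174
  {stop 2} + {stop 1, stop 3, stop 4, stop 5}: 42 + 106 = 148
  {stop 1, stop 2} + {stop 3, stop 4, stop 5}: 68 + 106 = 174
  {stop 3} + {stop 1, stop 2, stop 4, stop 5}: 76 + 87 = 163
  {stop 1, stop 3} + {stop 2, stop 4, stop 5}: 82 + 87 = 169
  {stop 2, stop 3} + {stop 1, stop 4, stop 5}: 82 + 87 = 169
  … (15 splits in total)
  {stop 1, stop 3, stop 4} + {stop 2, stop 5}: 83 + 60 = 143  ← best
Best: vehicle 1 Depot → stop 3 → stop 1 → stop 4 → Depot = 83; vehicle 2 Depot → stop 2 → stop 5 → Depot = 60; combined 143.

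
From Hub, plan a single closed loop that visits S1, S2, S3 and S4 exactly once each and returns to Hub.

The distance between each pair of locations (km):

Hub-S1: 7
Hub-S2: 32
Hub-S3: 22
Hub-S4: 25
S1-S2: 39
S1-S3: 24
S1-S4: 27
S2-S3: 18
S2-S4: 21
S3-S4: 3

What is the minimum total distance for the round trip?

Minimum total distance: 87 km.

There are 12 distinct closed tours to check (reversals are equivalent).
Hub → S1 → S2 → S3 → S4 → Hub: 7+39+18+3+25 = 92
Hub → S1 → S2 → S4 → S3 → Hub: 7+39+21+3+22 = 92
Hub → S1 → S3 → S2 → S4 → Hub: 7+24+18+21+25 = 95
Hub → S1 → S3 → S4 → S2 → Hub: 7+24+3+21+32 = 87
Hub → S1 → S4 → S2 → S3 → Hub: 7+27+21+18+22 = 95
Hub → S1 → S4 → S3 → S2 → Hub: 7+27+3+18+32 = 87
Hub → S2 → S1 → S3 → S4 → Hub: 32+39+24+3+25 = 123
Hub → S2 → S1 → S4 → S3 → Hub: 32+39+27+3+22 = 123
Hub → S2 → S3 → S1 → S4 → Hub: 32+18+24+27+25 = 126
Hub → S2 → S4 → S1 → S3 → Hub: 32+21+27+24+22 = 126
Hub → S3 → S1 → S2 → S4 → Hub: 22+24+39+21+25 = 131
Hub → S3 → S2 → S1 → S4 → Hub: 22+18+39+27+25 = 131
The minimum is 87.
One optimal route: Hub → S1 → S3 → S4 → S2 → Hub (or its reverse).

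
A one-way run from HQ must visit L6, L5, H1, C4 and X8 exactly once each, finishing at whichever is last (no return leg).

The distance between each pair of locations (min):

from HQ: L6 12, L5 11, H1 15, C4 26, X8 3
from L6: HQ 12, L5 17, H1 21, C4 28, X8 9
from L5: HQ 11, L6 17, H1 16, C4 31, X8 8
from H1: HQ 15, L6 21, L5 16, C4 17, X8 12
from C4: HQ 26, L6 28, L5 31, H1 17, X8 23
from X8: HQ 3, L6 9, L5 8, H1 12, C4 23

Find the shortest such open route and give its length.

Minimum one-way distance = 62 min.

There are 5! = 120 possible orderings.
HQ → L6 → L5 → H1 → C4 → X8: 12+17+16+17+23 = 85
HQ → L6 → L5 → H1 → X8 → C4: 12+17+16+12+23 = 80
HQ → L6 → L5 → C4 → H1 → X8: 12+17+31+17+12 = 89
HQ → L6 → L5 → C4 → X8 → H1: 12+17+31+23+12 = 95
HQ → L6 → L5 → X8 → H1 → C4: 12+17+8+12+17 = 66
HQ → L6 → L5 → X8 → C4 → H1: 12+17+8+23+17 = 77
HQ → L6 → H1 → L5 → C4 → X8: 12+21+16+31+23 = 103
HQ → L6 → H1 → L5 → X8 → C4: 12+21+16+8+23 = 80
HQ → L6 → H1 → C4 → L5 → X8: 12+21+17+31+8 = 89
HQ → L6 → H1 → C4 → X8 → L5: 12+21+17+23+8 = 81
HQ → L6 → H1 → X8 → L5 → C4: 12+21+12+8+31 = 84
HQ → L6 → H1 → X8 → C4 → L5: 12+21+12+23+31 = 99
HQ → L6 → C4 → L5 → H1 → X8: 12+28+31+16+12 = 99
HQ → L6 → C4 → L5 → X8 → H1: 12+28+31+8+12 = 91
… (106 more)
HQ → L6 → X8 → L5 → H1 → C4: 12+9+8+16+17 = 62  ← best
The minimum is 62.
One shortest path: HQ → L6 → X8 → L5 → H1 → C4.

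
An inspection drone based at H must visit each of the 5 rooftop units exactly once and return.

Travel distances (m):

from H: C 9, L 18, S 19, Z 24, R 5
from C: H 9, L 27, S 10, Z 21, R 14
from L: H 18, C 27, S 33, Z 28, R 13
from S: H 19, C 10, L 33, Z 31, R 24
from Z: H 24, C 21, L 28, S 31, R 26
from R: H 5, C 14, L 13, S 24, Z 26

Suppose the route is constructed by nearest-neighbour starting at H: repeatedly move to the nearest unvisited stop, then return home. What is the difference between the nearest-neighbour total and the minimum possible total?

The nearest-neighbour route is 14 m longer than optimal.

From H: R=5, C=9, L=18, S=19, Z=24 → choose R (5).
From R: L=13, C=14, S=24, Z=26 → choose L (13).
From L: C=27, Z=28, S=33 → choose C (27).
From C: S=10, Z=21 → choose S (10).
From S: Z=31 → choose Z (31).
NN route H → R → L → C → S → Z → H costs 110.
Optimal: H → C → S → Z → L → R → H costs 96 (by enumerating all 60 distinct tours).
Excess = 110 − 96 = 14.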